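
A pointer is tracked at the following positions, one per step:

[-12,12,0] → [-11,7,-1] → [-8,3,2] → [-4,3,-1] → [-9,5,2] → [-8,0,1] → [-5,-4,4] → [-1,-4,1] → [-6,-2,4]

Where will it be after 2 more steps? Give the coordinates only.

The moves between consecutive positions are [+1,-5,-1], [+3,-4,+3], [+4,+0,-3], [-5,+2,+3], [+1,-5,-1], [+3,-4,+3], [+4,+0,-3], [-5,+2,+3]; they repeat the 4-cycle [[+1,-5,-1], [+3,-4,+3], [+4,+0,-3], [-5,+2,+3]].
step 9: apply [+1,-5,-1] → [-5,-7,3]
step 10: apply [+3,-4,+3] → [-2,-11,6]

[-2,-11,6]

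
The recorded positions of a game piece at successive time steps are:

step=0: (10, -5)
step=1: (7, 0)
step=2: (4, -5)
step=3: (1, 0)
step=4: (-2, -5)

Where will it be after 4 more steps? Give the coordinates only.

The first coordinate changes by -3 each step, so at step 8 it is 10 + 8·(-3) = -14.
The second coordinate repeats the cycle [-5, 0] with period 2; step 8 mod 2 = 0, giving -5.

(-14, -5)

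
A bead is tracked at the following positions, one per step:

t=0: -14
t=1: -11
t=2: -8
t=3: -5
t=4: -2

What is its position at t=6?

4

Constant displacement of +3 per step.
step 5: -2 + 3 → 1
step 6: 1 + 3 → 4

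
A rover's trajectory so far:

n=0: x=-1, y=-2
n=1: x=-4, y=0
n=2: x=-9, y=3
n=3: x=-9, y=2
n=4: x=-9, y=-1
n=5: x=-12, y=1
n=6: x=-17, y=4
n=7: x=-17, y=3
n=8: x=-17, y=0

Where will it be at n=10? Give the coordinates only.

x=-25, y=5

The moves between consecutive positions are (-3, +2), (-5, +3), (+0, -1), (+0, -3), (-3, +2), (-5, +3), (+0, -1), (+0, -3); they repeat the 4-cycle [(-3, +2), (-5, +3), (+0, -1), (+0, -3)].
step 9: apply (-3, +2) → x=-20, y=2
step 10: apply (-5, +3) → x=-25, y=5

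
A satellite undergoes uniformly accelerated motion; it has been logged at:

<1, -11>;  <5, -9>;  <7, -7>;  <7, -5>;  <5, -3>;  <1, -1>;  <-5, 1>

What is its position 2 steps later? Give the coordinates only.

<-23, 5>

Successive displacements: <+4, +2>, <+2, +2>, <+0, +2>, <-2, +2>, <-4, +2>, <-6, +2> — each changes by <-2, +0>.
step 7: <-5, 1> + <-8, +2> → <-13, 3>
step 8: <-13, 3> + <-10, +2> → <-23, 5>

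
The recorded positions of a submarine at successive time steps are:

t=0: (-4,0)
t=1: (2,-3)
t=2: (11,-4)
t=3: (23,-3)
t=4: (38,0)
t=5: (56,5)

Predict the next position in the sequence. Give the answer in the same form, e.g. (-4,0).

First differences are (+6,-3), (+9,-1), (+12,+1), (+15,+3), (+18,+5); their common second difference is (+3,+2) (constant acceleration).
step 6: (56,5) + (+21,+7) → (77,12)

(77,12)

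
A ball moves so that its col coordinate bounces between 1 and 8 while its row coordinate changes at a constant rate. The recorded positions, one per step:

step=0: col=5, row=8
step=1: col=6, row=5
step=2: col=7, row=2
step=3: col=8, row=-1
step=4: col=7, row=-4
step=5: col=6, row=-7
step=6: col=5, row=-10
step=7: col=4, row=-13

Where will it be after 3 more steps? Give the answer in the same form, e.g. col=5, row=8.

col=1, row=-22

The col coordinate reflects between 1 and 8, moving 1 per step.
  step 8: 4 → 3
  step 9: 3 → 2
  step 10: 2 → 1
The row coordinate changes by -3 each step: at step 10 it is -22.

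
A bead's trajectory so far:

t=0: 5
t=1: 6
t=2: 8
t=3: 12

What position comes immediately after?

20

Step-to-step displacements: +1, +2, +4; each is 2× the previous.
step 4: 12 + 8 → 20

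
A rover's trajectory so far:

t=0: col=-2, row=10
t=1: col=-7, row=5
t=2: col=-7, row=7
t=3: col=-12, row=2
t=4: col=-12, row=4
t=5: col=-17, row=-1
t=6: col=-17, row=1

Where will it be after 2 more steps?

Differencing gives (-5, -5), (+0, +2), (-5, -5), (+0, +2), (-5, -5), (+0, +2). This is the pattern (-5, -5), (+0, +2) repeated.
step 7: apply (-5, -5) → col=-22, row=-4
step 8: apply (+0, +2) → col=-22, row=-2

col=-22, row=-2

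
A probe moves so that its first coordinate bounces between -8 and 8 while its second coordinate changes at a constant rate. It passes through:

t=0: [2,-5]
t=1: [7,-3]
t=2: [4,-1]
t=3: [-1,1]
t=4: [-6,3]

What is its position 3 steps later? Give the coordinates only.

The first coordinate travels 5 per step and bounces off the walls at -8 and 8.
  step 5: -6 → -5
  step 6: -5 → 0
  step 7: 0 → 5
The second coordinate changes by +2 each step: at step 7 it is 9.

[5,9]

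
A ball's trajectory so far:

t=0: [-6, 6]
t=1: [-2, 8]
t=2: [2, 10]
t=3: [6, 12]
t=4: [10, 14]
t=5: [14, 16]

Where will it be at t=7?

Constant displacement of [+4, +2] per step.
step 6: [14, 16] + [+4, +2] → [18, 18]
step 7: [18, 18] + [+4, +2] → [22, 20]

[22, 20]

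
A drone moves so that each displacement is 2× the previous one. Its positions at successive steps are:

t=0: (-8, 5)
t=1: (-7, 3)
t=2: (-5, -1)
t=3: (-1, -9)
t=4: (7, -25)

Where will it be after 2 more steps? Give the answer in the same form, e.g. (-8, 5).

Consecutive displacements (+1, -2), (+2, -4), (+4, -8), (+8, -16) scale by a factor of 2 each step.
step 5: (7, -25) + (+16, -32) → (23, -57)
step 6: (23, -57) + (+32, -64) → (55, -121)

(55, -121)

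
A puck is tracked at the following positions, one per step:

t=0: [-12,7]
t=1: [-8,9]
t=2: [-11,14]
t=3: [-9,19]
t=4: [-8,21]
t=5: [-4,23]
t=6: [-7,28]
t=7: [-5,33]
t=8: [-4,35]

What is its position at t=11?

Differencing gives [+4,+2], [-3,+5], [+2,+5], [+1,+2], [+4,+2], [-3,+5], [+2,+5], [+1,+2]. This is the pattern [+4,+2], [-3,+5], [+2,+5], [+1,+2] repeated.
step 9: apply [+4,+2] → [0,37]
step 10: apply [-3,+5] → [-3,42]
step 11: apply [+2,+5] → [-1,47]

[-1,47]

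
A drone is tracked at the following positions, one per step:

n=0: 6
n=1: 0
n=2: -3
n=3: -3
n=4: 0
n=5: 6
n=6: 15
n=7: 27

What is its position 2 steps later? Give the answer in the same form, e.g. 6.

60

Successive displacements: -6, -3, +0, +3, +6, +9, +12 — each changes by +3.
step 8: 27 + 15 → 42
step 9: 42 + 18 → 60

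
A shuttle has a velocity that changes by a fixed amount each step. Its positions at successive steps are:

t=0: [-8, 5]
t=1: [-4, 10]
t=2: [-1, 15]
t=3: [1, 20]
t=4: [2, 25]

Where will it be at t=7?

[-1, 40]

First differences are [+4, +5], [+3, +5], [+2, +5], [+1, +5]; their common second difference is [-1, +0] (constant acceleration).
step 5: [2, 25] + [+0, +5] → [2, 30]
step 6: [2, 30] + [-1, +5] → [1, 35]
step 7: [1, 35] + [-2, +5] → [-1, 40]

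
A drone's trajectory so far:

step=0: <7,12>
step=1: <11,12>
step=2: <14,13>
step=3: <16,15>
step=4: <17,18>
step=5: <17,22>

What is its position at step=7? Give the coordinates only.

<14,33>

First differences are <+4,+0>, <+3,+1>, <+2,+2>, <+1,+3>, <+0,+4>; their common second difference is <-1,+1> (constant acceleration).
step 6: <17,22> + <-1,+5> → <16,27>
step 7: <16,27> + <-2,+6> → <14,33>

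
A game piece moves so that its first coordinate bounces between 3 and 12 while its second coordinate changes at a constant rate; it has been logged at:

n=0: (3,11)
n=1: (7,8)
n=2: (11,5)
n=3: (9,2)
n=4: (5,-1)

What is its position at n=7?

(11,-10)

The first coordinate reflects between 3 and 12, moving 4 per step.
  step 5: 5 → 5
  step 6: 5 → 9
  step 7: 9 → 11
The second coordinate changes by -3 each step: at step 7 it is -10.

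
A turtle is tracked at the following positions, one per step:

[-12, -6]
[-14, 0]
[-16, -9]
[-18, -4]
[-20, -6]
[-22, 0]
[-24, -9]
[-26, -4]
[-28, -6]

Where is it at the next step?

The first coordinate changes by -2 each step, so at step 9 it is -12 + 9·(-2) = -30.
The second coordinate repeats the cycle [-6, 0, -9, -4] with period 4; step 9 mod 4 = 1, giving 0.

[-30, 0]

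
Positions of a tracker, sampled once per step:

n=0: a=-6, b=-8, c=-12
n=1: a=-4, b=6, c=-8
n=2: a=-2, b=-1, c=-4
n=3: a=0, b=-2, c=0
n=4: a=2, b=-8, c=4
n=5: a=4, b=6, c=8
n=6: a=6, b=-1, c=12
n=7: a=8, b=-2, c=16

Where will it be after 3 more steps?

a=14, b=-1, c=28

A: linear, +2 per step → 14 at step 10.
B: cycles through -8, 6, -1, -2 every 4 steps. Step 10 lands at position 2 of the cycle → -1.
C: linear, +4 per step → 28 at step 10.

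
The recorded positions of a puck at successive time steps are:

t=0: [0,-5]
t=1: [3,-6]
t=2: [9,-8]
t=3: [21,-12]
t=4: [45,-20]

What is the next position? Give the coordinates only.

[93,-36]

Step-to-step displacements: [+3,-1], [+6,-2], [+12,-4], [+24,-8]; each is 2× the previous.
step 5: [45,-20] + [+48,-16] → [93,-36]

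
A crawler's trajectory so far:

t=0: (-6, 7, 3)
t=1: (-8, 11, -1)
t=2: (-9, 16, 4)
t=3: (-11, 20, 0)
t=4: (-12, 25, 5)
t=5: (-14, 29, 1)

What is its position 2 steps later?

Step-to-step displacements: (-2, +4, -4), (-1, +5, +5), (-2, +4, -4), (-1, +5, +5), (-2, +4, -4) — a repeating cycle of length 2.
step 6: apply (-1, +5, +5) → (-15, 34, 6)
step 7: apply (-2, +4, -4) → (-17, 38, 2)

(-17, 38, 2)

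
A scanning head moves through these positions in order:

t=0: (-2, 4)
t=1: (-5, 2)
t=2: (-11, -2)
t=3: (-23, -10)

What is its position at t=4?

(-47, -26)

The jumps are (-3, -2), (-6, -4), (-12, -8) — a geometric progression with ratio 2.
step 4: (-23, -10) + (-24, -16) → (-47, -26)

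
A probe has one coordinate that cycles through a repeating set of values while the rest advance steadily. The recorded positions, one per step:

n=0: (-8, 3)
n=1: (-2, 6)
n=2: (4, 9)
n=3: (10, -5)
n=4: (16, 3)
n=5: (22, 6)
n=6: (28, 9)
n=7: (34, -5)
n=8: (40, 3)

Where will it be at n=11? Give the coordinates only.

The first coordinate changes by +6 each step, so at step 11 it is -8 + 11·(6) = 58.
The second coordinate repeats the cycle [3, 6, 9, -5] with period 4; step 11 mod 4 = 3, giving -5.

(58, -5)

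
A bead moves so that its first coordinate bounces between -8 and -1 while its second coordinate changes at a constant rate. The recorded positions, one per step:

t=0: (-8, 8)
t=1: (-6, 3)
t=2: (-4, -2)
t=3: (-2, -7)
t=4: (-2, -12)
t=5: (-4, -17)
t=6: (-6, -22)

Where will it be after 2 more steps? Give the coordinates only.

(-6, -32)

The first coordinate travels 2 per step and bounces off the walls at -8 and -1.
  step 7: -6 → -8
  step 8: -8 → -6
The second coordinate changes by -5 each step: at step 8 it is -32.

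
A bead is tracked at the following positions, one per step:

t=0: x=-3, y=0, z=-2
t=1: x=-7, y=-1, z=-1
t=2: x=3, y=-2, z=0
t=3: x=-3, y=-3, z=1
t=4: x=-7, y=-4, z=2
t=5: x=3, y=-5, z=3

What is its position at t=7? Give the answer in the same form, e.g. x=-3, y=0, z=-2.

x=-7, y=-7, z=5

The x coordinate repeats the cycle [-3, -7, 3] with period 3; step 7 mod 3 = 1, giving -7.
The y coordinate changes by -1 each step, so at step 7 it is 0 + 7·(-1) = -7.
The z coordinate changes by +1 each step, so at step 7 it is -2 + 7·(1) = 5.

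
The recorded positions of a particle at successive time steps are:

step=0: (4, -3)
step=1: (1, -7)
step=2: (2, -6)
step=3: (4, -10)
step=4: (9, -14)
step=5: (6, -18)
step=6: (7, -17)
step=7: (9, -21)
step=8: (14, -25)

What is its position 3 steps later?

(14, -32)

The moves between consecutive positions are (-3, -4), (+1, +1), (+2, -4), (+5, -4), (-3, -4), (+1, +1), (+2, -4), (+5, -4); they repeat the 4-cycle [(-3, -4), (+1, +1), (+2, -4), (+5, -4)].
step 9: apply (-3, -4) → (11, -29)
step 10: apply (+1, +1) → (12, -28)
step 11: apply (+2, -4) → (14, -32)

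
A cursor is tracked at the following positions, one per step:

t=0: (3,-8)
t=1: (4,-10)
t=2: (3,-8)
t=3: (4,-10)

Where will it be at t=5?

The jumps are (+1,-2), (-1,+2), (+1,-2) — a geometric progression with ratio -1.
step 4: (4,-10) + (-1,+2) → (3,-8)
step 5: (3,-8) + (+1,-2) → (4,-10)

(4,-10)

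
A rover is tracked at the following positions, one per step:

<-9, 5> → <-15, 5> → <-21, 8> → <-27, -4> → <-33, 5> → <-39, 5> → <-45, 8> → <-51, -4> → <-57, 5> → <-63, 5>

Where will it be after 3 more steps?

The first coordinate changes by -6 each step, so at step 12 it is -9 + 12·(-6) = -81.
The second coordinate repeats the cycle [5, 5, 8, -4] with period 4; step 12 mod 4 = 0, giving 5.

<-81, 5>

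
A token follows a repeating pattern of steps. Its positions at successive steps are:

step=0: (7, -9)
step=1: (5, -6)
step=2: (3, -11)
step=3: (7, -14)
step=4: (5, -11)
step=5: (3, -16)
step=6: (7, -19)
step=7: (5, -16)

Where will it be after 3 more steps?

Step-to-step displacements: (-2, +3), (-2, -5), (+4, -3), (-2, +3), (-2, -5), (+4, -3), (-2, +3) — a repeating cycle of length 3.
step 8: apply (-2, -5) → (3, -21)
step 9: apply (+4, -3) → (7, -24)
step 10: apply (-2, +3) → (5, -21)

(5, -21)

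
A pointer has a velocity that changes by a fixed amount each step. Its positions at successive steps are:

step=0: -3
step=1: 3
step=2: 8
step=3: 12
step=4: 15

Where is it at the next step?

First differences are +6, +5, +4, +3; their common second difference is -1 (constant acceleration).
step 5: 15 + 2 → 17

17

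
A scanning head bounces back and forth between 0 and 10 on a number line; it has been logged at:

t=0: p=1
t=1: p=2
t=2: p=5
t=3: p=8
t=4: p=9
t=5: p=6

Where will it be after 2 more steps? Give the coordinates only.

p=0

The value travels 3 per step and bounces off the walls at 0 and 10.
  step 6: 6 → 3
  step 7: 3 → 0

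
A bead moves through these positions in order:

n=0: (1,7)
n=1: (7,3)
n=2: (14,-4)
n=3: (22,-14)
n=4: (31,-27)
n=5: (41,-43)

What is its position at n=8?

(77,-109)

Taking differences between consecutive positions: (+6,-4), (+7,-7), (+8,-10), (+9,-13), (+10,-16). These grow by (+1,-3) each step.
step 6: (41,-43) + (+11,-19) → (52,-62)
step 7: (52,-62) + (+12,-22) → (64,-84)
step 8: (64,-84) + (+13,-25) → (77,-109)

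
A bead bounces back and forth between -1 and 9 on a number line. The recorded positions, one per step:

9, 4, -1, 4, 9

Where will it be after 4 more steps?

The value reflects between -1 and 9, moving 5 per step.
  step 5: 9 → 4
  step 6: 4 → -1
  step 7: -1 → 4
  step 8: 4 → 9

9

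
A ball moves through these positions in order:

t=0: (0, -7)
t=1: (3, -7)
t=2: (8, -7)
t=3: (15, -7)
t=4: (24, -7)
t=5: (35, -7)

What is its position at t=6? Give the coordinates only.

Successive displacements: (+3, +0), (+5, +0), (+7, +0), (+9, +0), (+11, +0) — each changes by (+2, +0).
step 6: (35, -7) + (+13, +0) → (48, -7)

(48, -7)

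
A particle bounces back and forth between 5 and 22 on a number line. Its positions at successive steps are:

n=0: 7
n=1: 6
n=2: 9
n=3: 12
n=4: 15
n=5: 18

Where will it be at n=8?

17

The value travels 3 per step and bounces off the walls at 5 and 22.
  step 6: 18 → 21
  step 7: 21 → 20
  step 8: 20 → 17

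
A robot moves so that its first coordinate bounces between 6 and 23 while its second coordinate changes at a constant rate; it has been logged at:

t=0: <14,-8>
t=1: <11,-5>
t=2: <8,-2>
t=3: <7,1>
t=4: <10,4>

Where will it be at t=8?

<22,16>

The first coordinate travels 3 per step and bounces off the walls at 6 and 23.
  step 5: 10 → 13
  step 6: 13 → 16
  step 7: 16 → 19
  step 8: 19 → 22
The second coordinate changes by +3 each step: at step 8 it is 16.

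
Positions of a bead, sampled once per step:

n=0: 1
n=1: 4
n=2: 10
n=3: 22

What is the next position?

46

Consecutive displacements +3, +6, +12 scale by a factor of 2 each step.
step 4: 22 + 24 → 46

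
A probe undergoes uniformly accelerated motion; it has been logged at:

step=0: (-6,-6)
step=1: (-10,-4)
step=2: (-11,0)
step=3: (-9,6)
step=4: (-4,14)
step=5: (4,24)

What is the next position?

Taking differences between consecutive positions: (-4,+2), (-1,+4), (+2,+6), (+5,+8), (+8,+10). These grow by (+3,+2) each step.
step 6: (4,24) + (+11,+12) → (15,36)

(15,36)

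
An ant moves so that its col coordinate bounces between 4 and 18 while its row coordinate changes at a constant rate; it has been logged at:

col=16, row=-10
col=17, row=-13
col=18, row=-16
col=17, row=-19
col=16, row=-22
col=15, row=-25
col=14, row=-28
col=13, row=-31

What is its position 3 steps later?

col=10, row=-40

The col coordinate travels 1 per step and bounces off the walls at 4 and 18.
  step 8: 13 → 12
  step 9: 12 → 11
  step 10: 11 → 10
The row coordinate changes by -3 each step: at step 10 it is -40.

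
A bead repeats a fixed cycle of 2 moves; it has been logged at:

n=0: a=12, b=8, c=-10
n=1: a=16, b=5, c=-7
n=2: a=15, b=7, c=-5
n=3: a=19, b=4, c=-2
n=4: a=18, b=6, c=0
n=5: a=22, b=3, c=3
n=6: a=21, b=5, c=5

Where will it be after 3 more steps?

a=28, b=1, c=13

Differencing gives (+4, -3, +3), (-1, +2, +2), (+4, -3, +3), (-1, +2, +2), (+4, -3, +3), (-1, +2, +2). This is the pattern (+4, -3, +3), (-1, +2, +2) repeated.
step 7: apply (+4, -3, +3) → a=25, b=2, c=8
step 8: apply (-1, +2, +2) → a=24, b=4, c=10
step 9: apply (+4, -3, +3) → a=28, b=1, c=13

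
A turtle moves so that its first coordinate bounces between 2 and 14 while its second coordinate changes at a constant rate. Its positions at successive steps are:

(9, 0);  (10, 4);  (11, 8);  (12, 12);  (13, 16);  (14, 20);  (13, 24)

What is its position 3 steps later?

The first coordinate reflects between 2 and 14, moving 1 per step.
  step 7: 13 → 12
  step 8: 12 → 11
  step 9: 11 → 10
The second coordinate changes by +4 each step: at step 9 it is 36.

(10, 36)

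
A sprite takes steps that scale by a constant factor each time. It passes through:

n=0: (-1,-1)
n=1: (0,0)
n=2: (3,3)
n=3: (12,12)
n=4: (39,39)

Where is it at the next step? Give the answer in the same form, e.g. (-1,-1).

Step-to-step displacements: (+1,+1), (+3,+3), (+9,+9), (+27,+27); each is 3× the previous.
step 5: (39,39) + (+81,+81) → (120,120)

(120,120)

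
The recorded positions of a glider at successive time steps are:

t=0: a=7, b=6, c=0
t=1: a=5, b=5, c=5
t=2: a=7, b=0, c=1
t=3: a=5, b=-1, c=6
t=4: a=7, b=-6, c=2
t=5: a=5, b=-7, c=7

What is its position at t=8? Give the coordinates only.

a=7, b=-18, c=4

Step-to-step displacements: (-2, -1, +5), (+2, -5, -4), (-2, -1, +5), (+2, -5, -4), (-2, -1, +5) — a repeating cycle of length 2.
step 6: apply (+2, -5, -4) → a=7, b=-12, c=3
step 7: apply (-2, -1, +5) → a=5, b=-13, c=8
step 8: apply (+2, -5, -4) → a=7, b=-18, c=4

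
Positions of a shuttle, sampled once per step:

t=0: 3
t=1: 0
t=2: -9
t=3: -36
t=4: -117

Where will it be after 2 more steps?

-1089

Step-to-step displacements: -3, -9, -27, -81; each is 3× the previous.
step 5: -117 − 243 → -360
step 6: -360 − 729 → -1089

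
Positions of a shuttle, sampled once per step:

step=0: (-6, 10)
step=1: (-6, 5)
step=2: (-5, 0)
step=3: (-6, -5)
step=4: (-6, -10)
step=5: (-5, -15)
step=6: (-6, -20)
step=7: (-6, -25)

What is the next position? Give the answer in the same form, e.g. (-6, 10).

(-5, -30)

The first coordinate repeats the cycle [-6, -6, -5] with period 3; step 8 mod 3 = 2, giving -5.
The second coordinate changes by -5 each step, so at step 8 it is 10 + 8·(-5) = -30.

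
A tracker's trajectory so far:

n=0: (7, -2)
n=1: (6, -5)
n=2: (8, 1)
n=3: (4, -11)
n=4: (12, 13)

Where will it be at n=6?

(28, 61)

The jumps are (-1, -3), (+2, +6), (-4, -12), (+8, +24) — a geometric progression with ratio -2.
step 5: (12, 13) + (-16, -48) → (-4, -35)
step 6: (-4, -35) + (+32, +96) → (28, 61)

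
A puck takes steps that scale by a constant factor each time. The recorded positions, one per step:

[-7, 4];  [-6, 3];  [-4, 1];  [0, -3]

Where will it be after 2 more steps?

[24, -27]

Step-to-step displacements: [+1, -1], [+2, -2], [+4, -4]; each is 2× the previous.
step 4: [0, -3] + [+8, -8] → [8, -11]
step 5: [8, -11] + [+16, -16] → [24, -27]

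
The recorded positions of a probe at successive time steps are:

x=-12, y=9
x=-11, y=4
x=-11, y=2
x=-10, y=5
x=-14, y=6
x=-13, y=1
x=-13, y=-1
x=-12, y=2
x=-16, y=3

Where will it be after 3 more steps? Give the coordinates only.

The moves between consecutive positions are (+1,-5), (+0,-2), (+1,+3), (-4,+1), (+1,-5), (+0,-2), (+1,+3), (-4,+1); they repeat the 4-cycle [(+1,-5), (+0,-2), (+1,+3), (-4,+1)].
step 9: apply (+1,-5) → x=-15, y=-2
step 10: apply (+0,-2) → x=-15, y=-4
step 11: apply (+1,+3) → x=-14, y=-1

x=-14, y=-1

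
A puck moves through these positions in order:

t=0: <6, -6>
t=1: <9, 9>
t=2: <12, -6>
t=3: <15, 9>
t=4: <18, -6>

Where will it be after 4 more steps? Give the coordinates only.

<30, -6>

The first coordinate changes by +3 each step, so at step 8 it is 6 + 8·(3) = 30.
The second coordinate repeats the cycle [-6, 9] with period 2; step 8 mod 2 = 0, giving -6.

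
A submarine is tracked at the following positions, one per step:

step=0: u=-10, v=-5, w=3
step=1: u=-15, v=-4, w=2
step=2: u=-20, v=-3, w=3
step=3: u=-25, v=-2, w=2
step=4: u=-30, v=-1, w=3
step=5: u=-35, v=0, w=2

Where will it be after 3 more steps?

u=-50, v=3, w=3

The u coordinate changes by -5 each step, so at step 8 it is -10 + 8·(-5) = -50.
The v coordinate changes by +1 each step, so at step 8 it is -5 + 8·(1) = 3.
The w coordinate repeats the cycle [3, 2] with period 2; step 8 mod 2 = 0, giving 3.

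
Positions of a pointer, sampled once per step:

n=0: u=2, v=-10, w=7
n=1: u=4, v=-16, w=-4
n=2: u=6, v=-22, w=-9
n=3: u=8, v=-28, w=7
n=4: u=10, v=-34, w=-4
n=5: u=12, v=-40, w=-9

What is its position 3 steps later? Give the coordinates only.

U: linear, +2 per step → 18 at step 8.
V: linear, -6 per step → -58 at step 8.
W: cycles through 7, -4, -9 every 3 steps. Step 8 lands at position 2 of the cycle → -9.

u=18, v=-58, w=-9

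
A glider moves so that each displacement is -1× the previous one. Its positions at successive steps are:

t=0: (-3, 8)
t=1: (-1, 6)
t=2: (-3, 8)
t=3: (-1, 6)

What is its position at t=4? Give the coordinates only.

Consecutive displacements (+2, -2), (-2, +2), (+2, -2) scale by a factor of -1 each step.
step 4: (-1, 6) + (-2, +2) → (-3, 8)

(-3, 8)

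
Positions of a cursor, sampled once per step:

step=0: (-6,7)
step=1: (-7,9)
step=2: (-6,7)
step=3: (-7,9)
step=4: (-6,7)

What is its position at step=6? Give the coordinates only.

Step-to-step displacements: (-1,+2), (+1,-2), (-1,+2), (+1,-2); each is -1× the previous.
step 5: (-6,7) + (-1,+2) → (-7,9)
step 6: (-7,9) + (+1,-2) → (-6,7)

(-6,7)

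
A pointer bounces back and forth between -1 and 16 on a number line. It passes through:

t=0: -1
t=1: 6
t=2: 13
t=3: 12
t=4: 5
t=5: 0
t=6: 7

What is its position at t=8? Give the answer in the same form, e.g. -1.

11

The value reflects between -1 and 16, moving 7 per step.
  step 7: 7 → 14
  step 8: 14 → 11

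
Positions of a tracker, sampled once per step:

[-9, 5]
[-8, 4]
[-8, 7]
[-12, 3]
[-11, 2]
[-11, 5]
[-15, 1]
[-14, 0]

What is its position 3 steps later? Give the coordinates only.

Step-to-step displacements: [+1, -1], [+0, +3], [-4, -4], [+1, -1], [+0, +3], [-4, -4], [+1, -1] — a repeating cycle of length 3.
step 8: apply [+0, +3] → [-14, 3]
step 9: apply [-4, -4] → [-18, -1]
step 10: apply [+1, -1] → [-17, -2]

[-17, -2]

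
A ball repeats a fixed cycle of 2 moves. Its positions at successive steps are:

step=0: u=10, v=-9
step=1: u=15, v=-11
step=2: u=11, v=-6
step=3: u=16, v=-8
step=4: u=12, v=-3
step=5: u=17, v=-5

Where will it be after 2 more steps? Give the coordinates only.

Differencing gives (+5, -2), (-4, +5), (+5, -2), (-4, +5), (+5, -2). This is the pattern (+5, -2), (-4, +5) repeated.
step 6: apply (-4, +5) → u=13, v=0
step 7: apply (+5, -2) → u=18, v=-2

u=18, v=-2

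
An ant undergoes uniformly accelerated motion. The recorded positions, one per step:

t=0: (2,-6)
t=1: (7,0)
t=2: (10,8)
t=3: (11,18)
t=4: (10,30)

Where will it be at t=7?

(-5,78)

Taking differences between consecutive positions: (+5,+6), (+3,+8), (+1,+10), (-1,+12). These grow by (-2,+2) each step.
step 5: (10,30) + (-3,+14) → (7,44)
step 6: (7,44) + (-5,+16) → (2,60)
step 7: (2,60) + (-7,+18) → (-5,78)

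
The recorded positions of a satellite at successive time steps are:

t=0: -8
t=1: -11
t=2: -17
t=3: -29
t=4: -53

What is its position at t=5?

Step-to-step displacements: -3, -6, -12, -24; each is 2× the previous.
step 5: -53 − 48 → -101

-101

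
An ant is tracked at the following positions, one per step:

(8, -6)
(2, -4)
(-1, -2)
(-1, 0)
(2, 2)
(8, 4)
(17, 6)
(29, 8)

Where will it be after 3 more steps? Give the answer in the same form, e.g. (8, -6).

(83, 14)

Successive displacements: (-6, +2), (-3, +2), (+0, +2), (+3, +2), (+6, +2), (+9, +2), (+12, +2) — each changes by (+3, +0).
step 8: (29, 8) + (+15, +2) → (44, 10)
step 9: (44, 10) + (+18, +2) → (62, 12)
step 10: (62, 12) + (+21, +2) → (83, 14)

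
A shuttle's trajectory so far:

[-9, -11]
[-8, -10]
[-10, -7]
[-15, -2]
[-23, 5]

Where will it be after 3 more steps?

First differences are [+1, +1], [-2, +3], [-5, +5], [-8, +7]; their common second difference is [-3, +2] (constant acceleration).
step 5: [-23, 5] + [-11, +9] → [-34, 14]
step 6: [-34, 14] + [-14, +11] → [-48, 25]
step 7: [-48, 25] + [-17, +13] → [-65, 38]

[-65, 38]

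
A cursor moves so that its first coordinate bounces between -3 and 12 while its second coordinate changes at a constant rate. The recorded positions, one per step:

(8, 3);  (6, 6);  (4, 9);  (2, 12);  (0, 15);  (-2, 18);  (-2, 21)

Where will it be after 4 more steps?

(6, 33)

The first coordinate travels 2 per step and bounces off the walls at -3 and 12.
  step 7: -2 → 0
  step 8: 0 → 2
  step 9: 2 → 4
  step 10: 4 → 6
The second coordinate changes by +3 each step: at step 10 it is 33.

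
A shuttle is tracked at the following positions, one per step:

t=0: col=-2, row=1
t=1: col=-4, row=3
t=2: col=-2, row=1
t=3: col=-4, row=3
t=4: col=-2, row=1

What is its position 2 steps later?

col=-2, row=1

The jumps are (-2, +2), (+2, -2), (-2, +2), (+2, -2) — a geometric progression with ratio -1.
step 5: col=-2, row=1 + (-2, +2) → col=-4, row=3
step 6: col=-4, row=3 + (+2, -2) → col=-2, row=1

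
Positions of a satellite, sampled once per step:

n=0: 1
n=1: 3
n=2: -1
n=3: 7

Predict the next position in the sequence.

Step-to-step displacements: +2, -4, +8; each is -2× the previous.
step 4: 7 − 16 → -9

-9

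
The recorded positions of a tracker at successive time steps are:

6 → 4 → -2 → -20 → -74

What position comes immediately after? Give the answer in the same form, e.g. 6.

-236

Step-to-step displacements: -2, -6, -18, -54; each is 3× the previous.
step 5: -74 − 162 → -236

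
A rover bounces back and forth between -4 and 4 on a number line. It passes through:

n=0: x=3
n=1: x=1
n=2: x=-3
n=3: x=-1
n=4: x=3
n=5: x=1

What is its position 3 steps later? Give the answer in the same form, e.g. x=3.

The value reflects between -4 and 4, moving 4 per step.
  step 6: 1 → -3
  step 7: -3 → -1
  step 8: -1 → 3

x=3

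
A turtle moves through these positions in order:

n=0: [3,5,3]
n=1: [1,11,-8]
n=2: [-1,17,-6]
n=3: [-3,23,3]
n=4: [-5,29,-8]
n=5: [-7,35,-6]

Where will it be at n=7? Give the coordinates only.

[-11,47,-8]

First: linear, -2 per step → -11 at step 7.
Second: linear, +6 per step → 47 at step 7.
Third: cycles through 3, -8, -6 every 3 steps. Step 7 lands at position 1 of the cycle → -8.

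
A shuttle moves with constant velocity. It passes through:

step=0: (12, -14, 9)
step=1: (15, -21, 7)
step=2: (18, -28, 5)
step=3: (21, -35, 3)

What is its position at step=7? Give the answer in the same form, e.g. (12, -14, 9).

Constant displacement of (+3, -7, -2) per step.
step 4: (21, -35, 3) + (+3, -7, -2) → (24, -42, 1)
step 5: (24, -42, 1) + (+3, -7, -2) → (27, -49, -1)
step 6: (27, -49, -1) + (+3, -7, -2) → (30, -56, -3)
step 7: (30, -56, -3) + (+3, -7, -2) → (33, -63, -5)

(33, -63, -5)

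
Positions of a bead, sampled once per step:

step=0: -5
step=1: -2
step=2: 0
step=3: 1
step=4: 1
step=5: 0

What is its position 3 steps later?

First differences are +3, +2, +1, +0, -1; their common second difference is -1 (constant acceleration).
step 6: 0 − 2 → -2
step 7: -2 − 3 → -5
step 8: -5 − 4 → -9

-9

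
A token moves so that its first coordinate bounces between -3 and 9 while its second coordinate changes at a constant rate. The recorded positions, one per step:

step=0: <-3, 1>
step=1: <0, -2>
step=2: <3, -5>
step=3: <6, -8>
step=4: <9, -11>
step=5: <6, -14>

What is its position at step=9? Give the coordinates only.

The first coordinate reflects between -3 and 9, moving 3 per step.
  step 6: 6 → 3
  step 7: 3 → 0
  step 8: 0 → -3
  step 9: -3 → 0
The second coordinate changes by -3 each step: at step 9 it is -26.

<0, -26>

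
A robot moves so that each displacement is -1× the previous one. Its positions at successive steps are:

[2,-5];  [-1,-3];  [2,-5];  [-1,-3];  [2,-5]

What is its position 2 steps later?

The jumps are [-3,+2], [+3,-2], [-3,+2], [+3,-2] — a geometric progression with ratio -1.
step 5: [2,-5] + [-3,+2] → [-1,-3]
step 6: [-1,-3] + [+3,-2] → [2,-5]

[2,-5]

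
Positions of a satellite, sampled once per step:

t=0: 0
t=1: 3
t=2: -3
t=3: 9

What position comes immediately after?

The jumps are +3, -6, +12 — a geometric progression with ratio -2.
step 4: 9 − 24 → -15

-15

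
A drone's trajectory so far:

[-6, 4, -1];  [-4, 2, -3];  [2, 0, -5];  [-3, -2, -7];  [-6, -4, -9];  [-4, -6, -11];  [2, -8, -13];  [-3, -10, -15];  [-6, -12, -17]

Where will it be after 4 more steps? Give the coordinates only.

First: cycles through -6, -4, 2, -3 every 4 steps. Step 12 lands at position 0 of the cycle → -6.
Second: linear, -2 per step → -20 at step 12.
Third: linear, -2 per step → -25 at step 12.

[-6, -20, -25]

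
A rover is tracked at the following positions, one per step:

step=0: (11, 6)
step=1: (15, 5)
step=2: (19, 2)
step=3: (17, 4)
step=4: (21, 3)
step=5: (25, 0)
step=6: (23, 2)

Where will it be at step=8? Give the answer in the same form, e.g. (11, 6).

(31, -2)

Step-to-step displacements: (+4, -1), (+4, -3), (-2, +2), (+4, -1), (+4, -3), (-2, +2) — a repeating cycle of length 3.
step 7: apply (+4, -1) → (27, 1)
step 8: apply (+4, -3) → (31, -2)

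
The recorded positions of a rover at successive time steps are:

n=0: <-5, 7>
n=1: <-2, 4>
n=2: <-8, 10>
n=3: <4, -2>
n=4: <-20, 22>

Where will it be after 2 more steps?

Consecutive displacements <+3, -3>, <-6, +6>, <+12, -12>, <-24, +24> scale by a factor of -2 each step.
step 5: <-20, 22> + <+48, -48> → <28, -26>
step 6: <28, -26> + <-96, +96> → <-68, 70>

<-68, 70>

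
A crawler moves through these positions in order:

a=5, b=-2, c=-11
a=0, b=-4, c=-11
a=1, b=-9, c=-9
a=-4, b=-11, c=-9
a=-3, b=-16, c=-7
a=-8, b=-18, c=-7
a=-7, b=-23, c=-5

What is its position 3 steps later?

a=-16, b=-32, c=-3

Differencing gives (-5, -2, +0), (+1, -5, +2), (-5, -2, +0), (+1, -5, +2), (-5, -2, +0), (+1, -5, +2). This is the pattern (-5, -2, +0), (+1, -5, +2) repeated.
step 7: apply (-5, -2, +0) → a=-12, b=-25, c=-5
step 8: apply (+1, -5, +2) → a=-11, b=-30, c=-3
step 9: apply (-5, -2, +0) → a=-16, b=-32, c=-3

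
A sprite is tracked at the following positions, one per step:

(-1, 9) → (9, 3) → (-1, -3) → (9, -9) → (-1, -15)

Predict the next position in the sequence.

First: cycles through -1, 9 every 2 steps. Step 5 lands at position 1 of the cycle → 9.
Second: linear, -6 per step → -21 at step 5.

(9, -21)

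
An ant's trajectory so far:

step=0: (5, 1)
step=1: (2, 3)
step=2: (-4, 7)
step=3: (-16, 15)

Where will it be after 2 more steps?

Consecutive displacements (-3, +2), (-6, +4), (-12, +8) scale by a factor of 2 each step.
step 4: (-16, 15) + (-24, +16) → (-40, 31)
step 5: (-40, 31) + (-48, +32) → (-88, 63)

(-88, 63)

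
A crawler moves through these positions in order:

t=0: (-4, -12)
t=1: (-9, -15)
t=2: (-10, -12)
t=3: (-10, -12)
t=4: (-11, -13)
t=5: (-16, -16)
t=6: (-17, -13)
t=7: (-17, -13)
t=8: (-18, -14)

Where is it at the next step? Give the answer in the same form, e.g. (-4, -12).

Differencing gives (-5, -3), (-1, +3), (+0, +0), (-1, -1), (-5, -3), (-1, +3), (+0, +0), (-1, -1). This is the pattern (-5, -3), (-1, +3), (+0, +0), (-1, -1) repeated.
step 9: apply (-5, -3) → (-23, -17)

(-23, -17)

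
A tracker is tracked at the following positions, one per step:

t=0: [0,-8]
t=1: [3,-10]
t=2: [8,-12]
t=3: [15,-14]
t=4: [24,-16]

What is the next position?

[35,-18]

Taking differences between consecutive positions: [+3,-2], [+5,-2], [+7,-2], [+9,-2]. These grow by [+2,+0] each step.
step 5: [24,-16] + [+11,-2] → [35,-18]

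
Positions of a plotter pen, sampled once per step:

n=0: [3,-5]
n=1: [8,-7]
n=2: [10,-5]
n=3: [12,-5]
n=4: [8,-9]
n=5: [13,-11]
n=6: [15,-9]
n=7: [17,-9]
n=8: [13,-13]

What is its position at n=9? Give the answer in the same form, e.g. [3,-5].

[18,-15]

Step-to-step displacements: [+5,-2], [+2,+2], [+2,+0], [-4,-4], [+5,-2], [+2,+2], [+2,+0], [-4,-4] — a repeating cycle of length 4.
step 9: apply [+5,-2] → [18,-15]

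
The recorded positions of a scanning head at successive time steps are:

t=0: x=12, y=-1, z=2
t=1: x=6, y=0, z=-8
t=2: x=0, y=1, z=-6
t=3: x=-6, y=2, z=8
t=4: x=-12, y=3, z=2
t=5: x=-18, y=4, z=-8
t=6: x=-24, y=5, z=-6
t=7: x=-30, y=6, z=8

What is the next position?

x=-36, y=7, z=2

X: linear, -6 per step → -36 at step 8.
Y: linear, +1 per step → 7 at step 8.
Z: cycles through 2, -8, -6, 8 every 4 steps. Step 8 lands at position 0 of the cycle → 2.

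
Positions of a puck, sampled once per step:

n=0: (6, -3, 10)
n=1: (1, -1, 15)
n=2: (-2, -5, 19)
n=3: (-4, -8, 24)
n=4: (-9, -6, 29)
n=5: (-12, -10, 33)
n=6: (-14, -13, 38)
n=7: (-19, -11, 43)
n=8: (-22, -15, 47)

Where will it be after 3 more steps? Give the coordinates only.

Differencing gives (-5, +2, +5), (-3, -4, +4), (-2, -3, +5), (-5, +2, +5), (-3, -4, +4), (-2, -3, +5), (-5, +2, +5), (-3, -4, +4). This is the pattern (-5, +2, +5), (-3, -4, +4), (-2, -3, +5) repeated.
step 9: apply (-2, -3, +5) → (-24, -18, 52)
step 10: apply (-5, +2, +5) → (-29, -16, 57)
step 11: apply (-3, -4, +4) → (-32, -20, 61)

(-32, -20, 61)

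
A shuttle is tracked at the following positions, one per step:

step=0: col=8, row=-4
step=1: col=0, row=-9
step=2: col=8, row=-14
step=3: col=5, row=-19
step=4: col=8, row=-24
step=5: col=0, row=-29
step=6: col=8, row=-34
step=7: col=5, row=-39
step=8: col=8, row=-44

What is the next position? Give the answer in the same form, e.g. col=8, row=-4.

col=0, row=-49

The col coordinate repeats the cycle [8, 0, 8, 5] with period 4; step 9 mod 4 = 1, giving 0.
The row coordinate changes by -5 each step, so at step 9 it is -4 + 9·(-5) = -49.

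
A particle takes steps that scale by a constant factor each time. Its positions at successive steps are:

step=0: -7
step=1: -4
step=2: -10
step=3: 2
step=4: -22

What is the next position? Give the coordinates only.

Consecutive displacements +3, -6, +12, -24 scale by a factor of -2 each step.
step 5: -22 + 48 → 26

26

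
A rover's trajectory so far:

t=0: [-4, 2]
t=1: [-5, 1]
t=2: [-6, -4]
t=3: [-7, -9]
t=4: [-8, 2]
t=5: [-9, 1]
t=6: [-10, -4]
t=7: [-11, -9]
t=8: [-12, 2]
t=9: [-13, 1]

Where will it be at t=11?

[-15, -9]

First: linear, -1 per step → -15 at step 11.
Second: cycles through 2, 1, -4, -9 every 4 steps. Step 11 lands at position 3 of the cycle → -9.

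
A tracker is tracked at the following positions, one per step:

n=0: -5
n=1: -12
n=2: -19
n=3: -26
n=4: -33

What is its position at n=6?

-47

Constant displacement of -7 per step.
step 5: -33 − 7 → -40
step 6: -40 − 7 → -47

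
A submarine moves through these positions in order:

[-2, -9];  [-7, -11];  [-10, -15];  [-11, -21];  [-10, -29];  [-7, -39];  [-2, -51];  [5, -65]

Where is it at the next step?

First differences are [-5, -2], [-3, -4], [-1, -6], [+1, -8], [+3, -10], [+5, -12], [+7, -14]; their common second difference is [+2, -2] (constant acceleration).
step 8: [5, -65] + [+9, -16] → [14, -81]

[14, -81]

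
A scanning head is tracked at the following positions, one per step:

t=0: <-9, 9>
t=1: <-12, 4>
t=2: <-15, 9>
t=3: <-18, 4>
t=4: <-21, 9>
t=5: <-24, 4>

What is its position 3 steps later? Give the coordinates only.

<-33, 9>

First: linear, -3 per step → -33 at step 8.
Second: cycles through 9, 4 every 2 steps. Step 8 lands at position 0 of the cycle → 9.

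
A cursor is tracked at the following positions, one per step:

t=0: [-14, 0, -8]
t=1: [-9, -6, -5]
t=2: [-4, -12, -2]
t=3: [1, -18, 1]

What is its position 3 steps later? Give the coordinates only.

[16, -36, 10]

Each step adds [+5, -6, +3] to the position.
step 4: [1, -18, 1] + [+5, -6, +3] → [6, -24, 4]
step 5: [6, -24, 4] + [+5, -6, +3] → [11, -30, 7]
step 6: [11, -30, 7] + [+5, -6, +3] → [16, -36, 10]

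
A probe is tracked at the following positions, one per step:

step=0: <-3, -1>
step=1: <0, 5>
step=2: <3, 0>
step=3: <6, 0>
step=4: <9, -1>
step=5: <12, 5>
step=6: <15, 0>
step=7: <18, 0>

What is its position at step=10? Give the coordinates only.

<27, 0>

The first coordinate changes by +3 each step, so at step 10 it is -3 + 10·(3) = 27.
The second coordinate repeats the cycle [-1, 5, 0, 0] with period 4; step 10 mod 4 = 2, giving 0.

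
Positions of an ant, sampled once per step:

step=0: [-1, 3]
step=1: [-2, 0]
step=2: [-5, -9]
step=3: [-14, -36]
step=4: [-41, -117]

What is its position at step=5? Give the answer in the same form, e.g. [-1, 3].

The jumps are [-1, -3], [-3, -9], [-9, -27], [-27, -81] — a geometric progression with ratio 3.
step 5: [-41, -117] + [-81, -243] → [-122, -360]

[-122, -360]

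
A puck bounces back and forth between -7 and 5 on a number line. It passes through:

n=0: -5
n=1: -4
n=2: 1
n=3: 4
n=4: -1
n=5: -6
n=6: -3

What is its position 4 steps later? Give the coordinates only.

The value reflects between -7 and 5, moving 5 per step.
  step 7: -3 → 2
  step 8: 2 → 3
  step 9: 3 → -2
  step 10: -2 → -7

-7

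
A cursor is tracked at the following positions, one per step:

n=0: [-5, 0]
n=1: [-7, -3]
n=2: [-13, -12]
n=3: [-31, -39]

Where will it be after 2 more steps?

The jumps are [-2, -3], [-6, -9], [-18, -27] — a geometric progression with ratio 3.
step 4: [-31, -39] + [-54, -81] → [-85, -120]
step 5: [-85, -120] + [-162, -243] → [-247, -363]

[-247, -363]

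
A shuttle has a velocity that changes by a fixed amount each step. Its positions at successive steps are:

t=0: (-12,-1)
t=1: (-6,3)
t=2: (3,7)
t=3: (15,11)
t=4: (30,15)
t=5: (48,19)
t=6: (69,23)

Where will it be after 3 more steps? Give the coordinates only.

(150,35)

Successive displacements: (+6,+4), (+9,+4), (+12,+4), (+15,+4), (+18,+4), (+21,+4) — each changes by (+3,+0).
step 7: (69,23) + (+24,+4) → (93,27)
step 8: (93,27) + (+27,+4) → (120,31)
step 9: (120,31) + (+30,+4) → (150,35)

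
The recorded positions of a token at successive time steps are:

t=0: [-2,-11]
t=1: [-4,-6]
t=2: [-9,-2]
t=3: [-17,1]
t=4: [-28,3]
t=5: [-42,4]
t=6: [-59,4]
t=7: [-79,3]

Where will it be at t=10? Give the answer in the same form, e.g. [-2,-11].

[-157,-6]

Successive displacements: [-2,+5], [-5,+4], [-8,+3], [-11,+2], [-14,+1], [-17,+0], [-20,-1] — each changes by [-3,-1].
step 8: [-79,3] + [-23,-2] → [-102,1]
step 9: [-102,1] + [-26,-3] → [-128,-2]
step 10: [-128,-2] + [-29,-4] → [-157,-6]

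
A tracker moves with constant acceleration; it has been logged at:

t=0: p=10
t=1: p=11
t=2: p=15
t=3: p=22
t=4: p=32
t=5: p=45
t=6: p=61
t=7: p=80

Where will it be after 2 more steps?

p=127

First differences are +1, +4, +7, +10, +13, +16, +19; their common second difference is +3 (constant acceleration).
step 8: 80 + 22 → p=102
step 9: 102 + 25 → p=127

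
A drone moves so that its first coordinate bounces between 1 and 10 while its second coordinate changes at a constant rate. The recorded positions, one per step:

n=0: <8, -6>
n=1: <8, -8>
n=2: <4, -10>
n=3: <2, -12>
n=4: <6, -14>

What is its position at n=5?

The first coordinate reflects between 1 and 10, moving 4 per step.
  step 5: 6 → 10
The second coordinate changes by -2 each step: at step 5 it is -16.

<10, -16>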